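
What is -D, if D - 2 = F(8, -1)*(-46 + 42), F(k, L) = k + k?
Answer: 62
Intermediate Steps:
F(k, L) = 2*k
D = -62 (D = 2 + (2*8)*(-46 + 42) = 2 + 16*(-4) = 2 - 64 = -62)
-D = -1*(-62) = 62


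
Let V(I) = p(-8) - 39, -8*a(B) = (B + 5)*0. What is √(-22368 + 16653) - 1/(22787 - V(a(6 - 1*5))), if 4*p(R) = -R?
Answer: -1/22824 + 3*I*√635 ≈ -4.3814e-5 + 75.598*I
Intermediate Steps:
p(R) = -R/4 (p(R) = (-R)/4 = -R/4)
a(B) = 0 (a(B) = -(B + 5)*0/8 = -(5 + B)*0/8 = -⅛*0 = 0)
V(I) = -37 (V(I) = -¼*(-8) - 39 = 2 - 39 = -37)
√(-22368 + 16653) - 1/(22787 - V(a(6 - 1*5))) = √(-22368 + 16653) - 1/(22787 - 1*(-37)) = √(-5715) - 1/(22787 + 37) = 3*I*√635 - 1/22824 = -1/22824 + 3*I*√635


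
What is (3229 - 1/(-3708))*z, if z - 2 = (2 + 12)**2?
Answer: 131704463/206 ≈ 6.3934e+5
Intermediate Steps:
z = 198 (z = 2 + (2 + 12)**2 = 2 + 14**2 = 2 + 196 = 198)
(3229 - 1/(-3708))*z = (3229 - 1/(-3708))*198 = (3229 - 1*(-1/3708))*198 = (3229 + 1/3708)*198 = (11973133/3708)*198 = 131704463/206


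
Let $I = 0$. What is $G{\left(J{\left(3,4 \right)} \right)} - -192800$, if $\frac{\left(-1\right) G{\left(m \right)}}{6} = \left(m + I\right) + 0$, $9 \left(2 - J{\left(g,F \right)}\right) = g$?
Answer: $192790$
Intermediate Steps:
$J{\left(g,F \right)} = 2 - \frac{g}{9}$
$G{\left(m \right)} = - 6 m$ ($G{\left(m \right)} = - 6 \left(\left(m + 0\right) + 0\right) = - 6 \left(m + 0\right) = - 6 m$)
$G{\left(J{\left(3,4 \right)} \right)} - -192800 = - 6 \left(2 - \frac{1}{3}\right) - -192800 = - 6 \left(2 - \frac{1}{3}\right) + 192800 = \left(-6\right) \frac{5}{3} + 192800 = -10 + 192800 = 192790$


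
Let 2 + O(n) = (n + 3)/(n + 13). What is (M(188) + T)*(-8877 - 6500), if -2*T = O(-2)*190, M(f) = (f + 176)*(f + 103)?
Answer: -17947403943/11 ≈ -1.6316e+9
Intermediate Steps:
M(f) = (103 + f)*(176 + f) (M(f) = (176 + f)*(103 + f) = (103 + f)*(176 + f))
O(n) = -2 + (3 + n)/(13 + n) (O(n) = -2 + (n + 3)/(n + 13) = -2 + (3 + n)/(13 + n))
T = 1995/11 (T = -(-23 - 1*(-2))/(13 - 2)*190/2 = -(-23 + 2)/11*190/2 = -(1/11)*(-21)*190/2 = -(-21)*190/22 = -1/2*(-3990/11) = 1995/11 ≈ 181.36)
(M(188) + T)*(-8877 - 6500) = ((18128 + 188**2 + 279*188) + 1995/11)*(-8877 - 6500) = ((18128 + 35344 + 52452) + 1995/11)*(-15377) = (105924 + 1995/11)*(-15377) = (1167159/11)*(-15377) = -17947403943/11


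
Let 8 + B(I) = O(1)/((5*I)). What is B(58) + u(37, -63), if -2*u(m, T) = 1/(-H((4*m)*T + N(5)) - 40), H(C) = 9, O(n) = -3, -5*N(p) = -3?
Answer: -56841/7105 ≈ -8.0001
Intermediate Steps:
N(p) = ⅗ (N(p) = -⅕*(-3) = ⅗)
B(I) = -8 - 3/(5*I) (B(I) = -8 - 3*1/(5*I) = -8 - 3/(5*I))
u(m, T) = 1/98 (u(m, T) = -1/(2*(-1*9 - 40)) = -1/(2*(-9 - 40)) = -½/(-49) = -½*(-1/49) = 1/98)
B(58) + u(37, -63) = (-8 - ⅗/58) + 1/98 = (-8 - ⅗*1/58) + 1/98 = (-8 - 3/290) + 1/98 = -2323/290 + 1/98 = -56841/7105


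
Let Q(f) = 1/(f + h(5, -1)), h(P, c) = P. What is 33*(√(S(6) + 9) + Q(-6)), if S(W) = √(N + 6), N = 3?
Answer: -33 + 66*√3 ≈ 81.315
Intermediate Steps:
S(W) = 3 (S(W) = √(3 + 6) = √9 = 3)
Q(f) = 1/(5 + f) (Q(f) = 1/(f + 5) = 1/(5 + f))
33*(√(S(6) + 9) + Q(-6)) = 33*(√(3 + 9) + 1/(5 - 6)) = 33*(√12 + 1/(-1)) = 33*(2*√3 - 1) = 33*(-1 + 2*√3) = -33 + 66*√3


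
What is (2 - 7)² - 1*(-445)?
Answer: 470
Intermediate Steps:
(2 - 7)² - 1*(-445) = (-5)² + 445 = 25 + 445 = 470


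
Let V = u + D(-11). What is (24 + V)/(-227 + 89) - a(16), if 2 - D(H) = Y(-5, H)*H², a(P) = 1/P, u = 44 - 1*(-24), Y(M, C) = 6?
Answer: 4987/1104 ≈ 4.5172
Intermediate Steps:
u = 68 (u = 44 + 24 = 68)
D(H) = 2 - 6*H²
V = -656 (V = 68 + (2 - 6*(-11)²) = 68 + (2 - 6*121) = 68 + (2 - 726) = 68 - 724 = -656)
(24 + V)/(-227 + 89) - a(16) = (24 - 656)/(-227 + 89) - 1/16 = -632/(-138) - 1*1/16 = -632*(-1/138) - 1/16 = 316/69 - 1/16 = 4987/1104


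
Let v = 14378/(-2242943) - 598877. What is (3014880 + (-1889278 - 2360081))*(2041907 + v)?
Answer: -3995556731970382848/2242943 ≈ -1.7814e+12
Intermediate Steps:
v = -1343246989389/2242943 (v = 14378*(-1/2242943) - 598877 = -14378/2242943 - 598877 = -1343246989389/2242943 ≈ -5.9888e+5)
(3014880 + (-1889278 - 2360081))*(2041907 + v) = (3014880 + (-1889278 - 2360081))*(2041907 - 1343246989389/2242943) = (3014880 - 4249359)*(3236634022912/2242943) = -1234479*3236634022912/2242943 = -3995556731970382848/2242943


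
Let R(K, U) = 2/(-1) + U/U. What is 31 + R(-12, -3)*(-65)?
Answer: 96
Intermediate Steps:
R(K, U) = -1 (R(K, U) = 2*(-1) + 1 = -2 + 1 = -1)
31 + R(-12, -3)*(-65) = 31 - 1*(-65) = 31 + 65 = 96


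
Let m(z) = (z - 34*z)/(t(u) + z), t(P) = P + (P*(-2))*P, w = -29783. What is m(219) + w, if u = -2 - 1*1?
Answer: -59639/2 ≈ -29820.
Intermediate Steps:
u = -3 (u = -2 - 1 = -3)
t(P) = P - 2*P**2 (t(P) = P + (-2*P)*P = P - 2*P**2)
m(z) = -33*z/(-21 + z) (m(z) = (z - 34*z)/(-3*(1 - 2*(-3)) + z) = (-33*z)/(-3*(1 + 6) + z) = (-33*z)/(-3*7 + z) = (-33*z)/(-21 + z) = -33*z/(-21 + z))
m(219) + w = -33*219/(-21 + 219) - 29783 = -33*219/198 - 29783 = -33*219*1/198 - 29783 = -73/2 - 29783 = -59639/2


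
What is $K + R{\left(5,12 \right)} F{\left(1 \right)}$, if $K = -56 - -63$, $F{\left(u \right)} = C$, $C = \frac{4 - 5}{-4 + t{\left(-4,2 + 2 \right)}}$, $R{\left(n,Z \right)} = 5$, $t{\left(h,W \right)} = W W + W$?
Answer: $\frac{107}{16} \approx 6.6875$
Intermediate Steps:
$t{\left(h,W \right)} = W + W^{2}$ ($t{\left(h,W \right)} = W^{2} + W = W + W^{2}$)
$C = - \frac{1}{16}$ ($C = \frac{4 - 5}{-4 + \left(2 + 2\right) \left(1 + \left(2 + 2\right)\right)} = - \frac{1}{-4 + 4 \left(1 + 4\right)} = - \frac{1}{-4 + 4 \cdot 5} = - \frac{1}{-4 + 20} = - \frac{1}{16} \approx -0.0625$)
$F{\left(u \right)} = - \frac{1}{16}$
$K = 7$ ($K = -56 + 63 = 7$)
$K + R{\left(5,12 \right)} F{\left(1 \right)} = 7 + 5 \left(- \frac{1}{16}\right) = 7 - \frac{5}{16} = \frac{107}{16}$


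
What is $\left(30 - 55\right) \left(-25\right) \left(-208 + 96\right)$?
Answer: $-70000$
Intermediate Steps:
$\left(30 - 55\right) \left(-25\right) \left(-208 + 96\right) = \left(-25\right) \left(-25\right) \left(-112\right) = 625 \left(-112\right) = -70000$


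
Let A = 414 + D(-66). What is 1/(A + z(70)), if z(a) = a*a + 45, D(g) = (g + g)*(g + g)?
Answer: 1/22783 ≈ 4.3892e-5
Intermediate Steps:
D(g) = 4*g**2 (D(g) = (2*g)*(2*g) = 4*g**2)
z(a) = 45 + a**2 (z(a) = a**2 + 45 = 45 + a**2)
A = 17838 (A = 414 + 4*(-66)**2 = 414 + 4*4356 = 414 + 17424 = 17838)
1/(A + z(70)) = 1/(17838 + (45 + 70**2)) = 1/(17838 + (45 + 4900)) = 1/(17838 + 4945) = 1/22783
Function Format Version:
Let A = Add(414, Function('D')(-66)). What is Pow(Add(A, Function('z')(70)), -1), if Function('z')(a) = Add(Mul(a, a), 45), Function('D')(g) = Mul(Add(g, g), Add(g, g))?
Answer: Rational(1, 22783) ≈ 4.3892e-5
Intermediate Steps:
Function('D')(g) = Mul(4, Pow(g, 2)) (Function('D')(g) = Mul(Mul(2, g), Mul(2, g)) = Mul(4, Pow(g, 2)))
Function('z')(a) = Add(45, Pow(a, 2)) (Function('z')(a) = Add(Pow(a, 2), 45) = Add(45, Pow(a, 2)))
A = 17838 (A = Add(414, Mul(4, Pow(-66, 2))) = Add(414, Mul(4, 4356)) = Add(414, 17424) = 17838)
Pow(Add(A, Function('z')(70)), -1) = Pow(Add(17838, Add(45, Pow(70, 2))), -1) = Pow(Add(17838, Add(45, 4900)), -1) = Pow(Add(17838, 4945), -1) = Pow(22783, -1) = Rational(1, 22783)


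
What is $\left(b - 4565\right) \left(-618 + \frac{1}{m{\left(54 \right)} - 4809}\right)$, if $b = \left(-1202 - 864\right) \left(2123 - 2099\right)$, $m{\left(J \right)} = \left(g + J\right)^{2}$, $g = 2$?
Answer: $\frac{55985463335}{1673} \approx 3.3464 \cdot 10^{7}$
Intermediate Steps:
$m{\left(J \right)} = \left(2 + J\right)^{2}$
$b = -49584$ ($b = \left(-2066\right) 24 = -49584$)
$\left(b - 4565\right) \left(-618 + \frac{1}{m{\left(54 \right)} - 4809}\right) = \left(-49584 - 4565\right) \left(-618 + \frac{1}{\left(2 + 54\right)^{2} - 4809}\right) = - 54149 \left(-618 + \frac{1}{56^{2} - 4809}\right) = - 54149 \left(-618 + \frac{1}{3136 - 4809}\right) = - 54149 \left(-618 + \frac{1}{-1673}\right) = - 54149 \left(-618 - \frac{1}{1673}\right) = \left(-54149\right) \left(- \frac{1033915}{1673}\right) = \frac{55985463335}{1673}$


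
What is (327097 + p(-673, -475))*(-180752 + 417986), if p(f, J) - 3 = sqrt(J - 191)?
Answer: 77599241400 + 711702*I*sqrt(74) ≈ 7.7599e+10 + 6.1223e+6*I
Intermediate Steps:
p(f, J) = 3 + sqrt(-191 + J) (p(f, J) = 3 + sqrt(J - 191) = 3 + sqrt(-191 + J))
(327097 + p(-673, -475))*(-180752 + 417986) = (327097 + (3 + sqrt(-191 - 475)))*(-180752 + 417986) = (327097 + (3 + sqrt(-666)))*237234 = (327097 + (3 + 3*I*sqrt(74)))*237234 = (327100 + 3*I*sqrt(74))*237234 = 77599241400 + 711702*I*sqrt(74)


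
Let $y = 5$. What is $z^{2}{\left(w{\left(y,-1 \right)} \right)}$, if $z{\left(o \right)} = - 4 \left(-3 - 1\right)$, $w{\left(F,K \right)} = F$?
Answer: $256$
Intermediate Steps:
$z{\left(o \right)} = 16$ ($z{\left(o \right)} = \left(-4\right) \left(-4\right) = 16$)
$z^{2}{\left(w{\left(y,-1 \right)} \right)} = 16^{2} = 256$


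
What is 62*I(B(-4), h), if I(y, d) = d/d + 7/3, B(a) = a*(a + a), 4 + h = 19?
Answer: 620/3 ≈ 206.67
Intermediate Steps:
h = 15 (h = -4 + 19 = 15)
B(a) = 2*a² (B(a) = a*(2*a) = 2*a²)
I(y, d) = 10/3 (I(y, d) = 1 + 7*(⅓) = 1 + 7/3 = 10/3)
62*I(B(-4), h) = 62*(10/3) = 620/3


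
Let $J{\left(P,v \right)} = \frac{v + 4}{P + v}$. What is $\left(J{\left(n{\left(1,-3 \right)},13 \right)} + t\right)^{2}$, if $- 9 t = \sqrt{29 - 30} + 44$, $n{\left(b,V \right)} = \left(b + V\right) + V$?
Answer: $\frac{4393}{576} + \frac{199 i}{324} \approx 7.6267 + 0.6142 i$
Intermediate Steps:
$n{\left(b,V \right)} = b + 2 V$ ($n{\left(b,V \right)} = \left(V + b\right) + V = b + 2 V$)
$t = - \frac{44}{9} - \frac{i}{9}$ ($t = - \frac{\sqrt{29 - 30} + 44}{9} = - \frac{\sqrt{-1} + 44}{9} = - \frac{i + 44}{9} = - \frac{44 + i}{9} = - \frac{44}{9} - \frac{i}{9} \approx -4.8889 - 0.11111 i$)
$J{\left(P,v \right)} = \frac{4 + v}{P + v}$
$\left(J{\left(n{\left(1,-3 \right)},13 \right)} + t\right)^{2} = \left(\frac{4 + 13}{\left(1 + 2 \left(-3\right)\right) + 13} - \left(\frac{44}{9} + \frac{i}{9}\right)\right)^{2} = \left(\frac{1}{\left(1 - 6\right) + 13} \cdot 17 - \left(\frac{44}{9} + \frac{i}{9}\right)\right)^{2} = \left(\frac{1}{-5 + 13} \cdot 17 - \left(\frac{44}{9} + \frac{i}{9}\right)\right)^{2} = \left(\frac{1}{8} \cdot 17 - \left(\frac{44}{9} + \frac{i}{9}\right)\right)^{2} = \left(\frac{17}{8} - \left(\frac{44}{9} + \frac{i}{9}\right)\right)^{2} = \left(- \frac{199}{72} - \frac{i}{9}\right)^{2}$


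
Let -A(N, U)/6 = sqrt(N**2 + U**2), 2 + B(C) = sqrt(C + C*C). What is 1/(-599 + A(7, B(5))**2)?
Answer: 2389/5085241 + 144*sqrt(30)/5085241 ≈ 0.00062489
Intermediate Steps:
B(C) = -2 + sqrt(C + C**2) (B(C) = -2 + sqrt(C + C*C) = -2 + sqrt(C + C**2))
A(N, U) = -6*sqrt(N**2 + U**2)
1/(-599 + A(7, B(5))**2) = 1/(-599 + (-6*sqrt(7**2 + (-2 + sqrt(5*(1 + 5)))**2))**2) = 1/(-599 + (-6*sqrt(49 + (-2 + sqrt(5*6))**2))**2) = 1/(-599 + (-6*sqrt(49 + (-2 + sqrt(30))**2))**2) = 1/(-599 + (1764 + 36*(-2 + sqrt(30))**2)) = 1/(1165 + 36*(-2 + sqrt(30))**2)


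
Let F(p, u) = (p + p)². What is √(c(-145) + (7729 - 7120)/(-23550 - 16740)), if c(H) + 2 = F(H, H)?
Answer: 7*√309557645590/13430 ≈ 290.00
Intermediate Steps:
F(p, u) = 4*p² (F(p, u) = (2*p)² = 4*p²)
c(H) = -2 + 4*H²
√(c(-145) + (7729 - 7120)/(-23550 - 16740)) = √((-2 + 4*(-145)²) + (7729 - 7120)/(-23550 - 16740)) = √((-2 + 4*21025) + 609/(-40290)) = √((-2 + 84100) + 609*(-1/40290)) = √(84098 - 203/13430) = √(1129435937/13430) = 7*√309557645590/13430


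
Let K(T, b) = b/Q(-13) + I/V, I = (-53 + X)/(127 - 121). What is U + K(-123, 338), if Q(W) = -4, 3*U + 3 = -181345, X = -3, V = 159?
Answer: -57749333/954 ≈ -60534.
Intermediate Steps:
U = -181348/3 (U = -1 + (⅓)*(-181345) = -1 - 181345/3 = -181348/3 ≈ -60449.)
I = -28/3 (I = (-53 - 3)/(127 - 121) = -56/6 = -56*⅙ = -28/3 ≈ -9.3333)
K(T, b) = -28/477 - b/4 (K(T, b) = b/(-4) - 28/3/159 = b*(-¼) - 28/3*1/159 = -b/4 - 28/477 = -28/477 - b/4)
U + K(-123, 338) = -181348/3 + (-28/477 - ¼*338) = -181348/3 + (-28/477 - 169/2) = -181348/3 - 80669/954 = -57749333/954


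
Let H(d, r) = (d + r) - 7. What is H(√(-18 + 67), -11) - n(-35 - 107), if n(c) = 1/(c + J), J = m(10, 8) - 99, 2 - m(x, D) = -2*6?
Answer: -2496/227 ≈ -10.996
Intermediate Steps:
H(d, r) = -7 + d + r
m(x, D) = 14 (m(x, D) = 2 - (-2)*6 = 2 - 1*(-12) = 2 + 12 = 14)
J = -85 (J = 14 - 99 = -85)
n(c) = 1/(-85 + c) (n(c) = 1/(c - 85) = 1/(-85 + c))
H(√(-18 + 67), -11) - n(-35 - 107) = (-7 + √(-18 + 67) - 11) - 1/(-85 + (-35 - 107)) = (-7 + √49 - 11) - 1/(-85 - 142) = (-7 + 7 - 11) - 1/(-227) = -11 - 1*(-1/227) = -11 + 1/227 = -2496/227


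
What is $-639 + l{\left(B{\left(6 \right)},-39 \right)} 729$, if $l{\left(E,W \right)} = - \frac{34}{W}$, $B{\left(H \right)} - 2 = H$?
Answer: $- \frac{45}{13} \approx -3.4615$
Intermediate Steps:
$B{\left(H \right)} = 2 + H$
$-639 + l{\left(B{\left(6 \right)},-39 \right)} 729 = -639 + - \frac{34}{-39} \cdot 729 = -639 + \left(-34\right) \left(- \frac{1}{39}\right) 729 = -639 + \frac{34}{39} \cdot 729 = -639 + \frac{8262}{13} = - \frac{45}{13}$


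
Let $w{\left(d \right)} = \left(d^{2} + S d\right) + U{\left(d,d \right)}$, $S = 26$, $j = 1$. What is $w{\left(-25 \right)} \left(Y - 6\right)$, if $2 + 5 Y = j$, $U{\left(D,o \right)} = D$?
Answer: $310$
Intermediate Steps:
$Y = - \frac{1}{5}$ ($Y = - \frac{2}{5} + \frac{1}{5} \cdot 1 = - \frac{2}{5} + \frac{1}{5} = - \frac{1}{5} \approx -0.2$)
$w{\left(d \right)} = d^{2} + 27 d$ ($w{\left(d \right)} = \left(d^{2} + 26 d\right) + d = d^{2} + 27 d$)
$w{\left(-25 \right)} \left(Y - 6\right) = - 25 \left(27 - 25\right) \left(- \frac{1}{5} - 6\right) = \left(-25\right) 2 \left(- \frac{1}{5} - 6\right) = \left(-50\right) \left(- \frac{31}{5}\right) = 310$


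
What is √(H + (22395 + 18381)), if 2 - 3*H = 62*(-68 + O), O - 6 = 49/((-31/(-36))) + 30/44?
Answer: √4945017/11 ≈ 202.16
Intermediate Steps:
O = 43365/682 (O = 6 + (49/((-31/(-36))) + 30/44) = 6 + (49/((-31*(-1/36))) + 30*(1/44)) = 6 + (49/(31/36) + 15/22) = 6 + (49*(36/31) + 15/22) = 6 + (1764/31 + 15/22) = 6 + 39273/682 = 43365/682 ≈ 63.585)
H = 1011/11 (H = ⅔ - 62*(-68 + 43365/682)/3 = ⅔ - 62*(-3011)/(3*682) = ⅔ - ⅓*(-3011/11) = ⅔ + 3011/33 = 1011/11 ≈ 91.909)
√(H + (22395 + 18381)) = √(1011/11 + (22395 + 18381)) = √(1011/11 + 40776) = √(449547/11) = √4945017/11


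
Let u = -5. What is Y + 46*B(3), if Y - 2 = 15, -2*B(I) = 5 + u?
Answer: 17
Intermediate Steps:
B(I) = 0 (B(I) = -(5 - 5)/2 = -½*0 = 0)
Y = 17 (Y = 2 + 15 = 17)
Y + 46*B(3) = 17 + 46*0 = 17 + 0 = 17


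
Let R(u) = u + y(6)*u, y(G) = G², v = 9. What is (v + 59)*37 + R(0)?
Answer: 2516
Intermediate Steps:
R(u) = 37*u (R(u) = u + 6²*u = u + 36*u = 37*u)
(v + 59)*37 + R(0) = (9 + 59)*37 + 37*0 = 68*37 + 0 = 2516 + 0 = 2516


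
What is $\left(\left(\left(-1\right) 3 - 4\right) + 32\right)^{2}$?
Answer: $625$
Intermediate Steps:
$\left(\left(\left(-1\right) 3 - 4\right) + 32\right)^{2} = \left(\left(-3 - 4\right) + 32\right)^{2} = \left(-7 + 32\right)^{2} = 25^{2} = 625$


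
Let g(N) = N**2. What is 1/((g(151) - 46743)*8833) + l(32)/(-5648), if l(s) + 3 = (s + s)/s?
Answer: 105737019/597218633264 ≈ 0.00017705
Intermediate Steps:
l(s) = -1 (l(s) = -3 + (s + s)/s = -3 + (2*s)/s = -3 + 2 = -1)
1/((g(151) - 46743)*8833) + l(32)/(-5648) = 1/(151**2 - 46743*8833) - 1/(-5648) = (1/8833)/(22801 - 46743) - 1*(-1/5648) = (1/8833)/(-23942) + 1/5648 = -1/23942*1/8833 + 1/5648 = -1/211479686 + 1/5648 = 105737019/597218633264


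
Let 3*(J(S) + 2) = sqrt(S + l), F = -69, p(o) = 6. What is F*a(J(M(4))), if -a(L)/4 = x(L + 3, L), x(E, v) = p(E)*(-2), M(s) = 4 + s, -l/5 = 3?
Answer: -3312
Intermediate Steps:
l = -15 (l = -5*3 = -15)
x(E, v) = -12 (x(E, v) = 6*(-2) = -12)
J(S) = -2 + sqrt(-15 + S)/3 (J(S) = -2 + sqrt(S - 15)/3 = -2 + sqrt(-15 + S)/3)
a(L) = 48 (a(L) = -4*(-12) = 48)
F*a(J(M(4))) = -69*48 = -3312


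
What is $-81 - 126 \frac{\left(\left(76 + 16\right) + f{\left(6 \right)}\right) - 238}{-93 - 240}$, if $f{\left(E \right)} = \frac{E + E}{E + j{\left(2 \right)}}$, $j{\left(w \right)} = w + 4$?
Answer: $- \frac{5027}{37} \approx -135.86$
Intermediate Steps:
$j{\left(w \right)} = 4 + w$
$f{\left(E \right)} = \frac{2 E}{6 + E}$ ($f{\left(E \right)} = \frac{E + E}{E + \left(4 + 2\right)} = \frac{2 E}{E + 6} = \frac{2 E}{6 + E}$)
$-81 - 126 \frac{\left(\left(76 + 16\right) + f{\left(6 \right)}\right) - 238}{-93 - 240} = -81 - 126 \frac{\left(\left(76 + 16\right) + 2 \cdot 6 \frac{1}{6 + 6}\right) - 238}{-93 - 240} = -81 - 126 \frac{\left(92 + 2 \cdot 6 \cdot \frac{1}{12}\right) - 238}{-333} = -81 - 126 \left(\left(92 + 2 \cdot 6 \cdot \frac{1}{12}\right) - 238\right) \left(- \frac{1}{333}\right) = -81 - 126 \left(\left(92 + 1\right) - 238\right) \left(- \frac{1}{333}\right) = -81 - 126 \left(93 - 238\right) \left(- \frac{1}{333}\right) = -81 - 126 \left(\left(-145\right) \left(- \frac{1}{333}\right)\right) = -81 - \frac{2030}{37} = - \frac{5027}{37}$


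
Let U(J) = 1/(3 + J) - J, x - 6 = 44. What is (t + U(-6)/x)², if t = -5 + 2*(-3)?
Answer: 2666689/22500 ≈ 118.52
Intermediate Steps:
x = 50 (x = 6 + 44 = 50)
t = -11 (t = -5 - 6 = -11)
(t + U(-6)/x)² = (-11 + ((1 - 1*(-6)² - 3*(-6))/(3 - 6))/50)² = (-11 + ((1 - 1*36 + 18)/(-3))*(1/50))² = (-11 - (1 - 36 + 18)/3*(1/50))² = (-11 - ⅓*(-17)*(1/50))² = (-11 + (17/3)*(1/50))² = (-11 + 17/150)² = (-1633/150)² = 2666689/22500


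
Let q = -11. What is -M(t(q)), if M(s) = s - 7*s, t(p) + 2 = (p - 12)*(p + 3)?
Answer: 1092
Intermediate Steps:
t(p) = -2 + (-12 + p)*(3 + p) (t(p) = -2 + (p - 12)*(p + 3) = -2 + (-12 + p)*(3 + p))
M(s) = -6*s
-M(t(q)) = -(-6)*(-38 + (-11)² - 9*(-11)) = -(-6)*(-38 + 121 + 99) = -(-6)*182 = -1*(-1092) = 1092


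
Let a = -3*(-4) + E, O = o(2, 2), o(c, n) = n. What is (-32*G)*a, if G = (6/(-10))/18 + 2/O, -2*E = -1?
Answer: -1160/3 ≈ -386.67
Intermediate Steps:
O = 2
E = ½ (E = -½*(-1) = ½ ≈ 0.50000)
a = 25/2 (a = -3*(-4) + ½ = 12 + ½ = 25/2 ≈ 12.500)
G = 29/30 (G = (6/(-10))/18 + 2/2 = (6*(-⅒))*(1/18) + 2*(½) = -⅗*1/18 + 1 = -1/30 + 1 = 29/30 ≈ 0.96667)
(-32*G)*a = -32*29/30*(25/2) = -464/15*25/2 = -1160/3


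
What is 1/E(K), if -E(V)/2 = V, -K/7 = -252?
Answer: -1/3528 ≈ -0.00028345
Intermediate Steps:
K = 1764 (K = -7*(-252) = 1764)
E(V) = -2*V
1/E(K) = 1/(-2*1764) = 1/(-3528) = -1/3528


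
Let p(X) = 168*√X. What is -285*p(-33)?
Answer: -47880*I*√33 ≈ -2.7505e+5*I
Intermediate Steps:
-285*p(-33) = -47880*√(-33) = -47880*I*√33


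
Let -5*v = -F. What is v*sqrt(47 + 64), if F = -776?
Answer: -776*sqrt(111)/5 ≈ -1635.1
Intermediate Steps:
v = -776/5 (v = -(-1)*(-776)/5 = -1/5*776 = -776/5 ≈ -155.20)
v*sqrt(47 + 64) = -776*sqrt(47 + 64)/5 = -776*sqrt(111)/5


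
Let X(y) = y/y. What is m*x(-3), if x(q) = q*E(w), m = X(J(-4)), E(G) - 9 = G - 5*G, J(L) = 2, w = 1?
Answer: -15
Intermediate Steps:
E(G) = 9 - 4*G (E(G) = 9 + (G - 5*G) = 9 - 4*G)
X(y) = 1
m = 1
x(q) = 5*q (x(q) = q*(9 - 4*1) = q*(9 - 4) = q*5 = 5*q)
m*x(-3) = 1*(5*(-3)) = 1*(-15) = -15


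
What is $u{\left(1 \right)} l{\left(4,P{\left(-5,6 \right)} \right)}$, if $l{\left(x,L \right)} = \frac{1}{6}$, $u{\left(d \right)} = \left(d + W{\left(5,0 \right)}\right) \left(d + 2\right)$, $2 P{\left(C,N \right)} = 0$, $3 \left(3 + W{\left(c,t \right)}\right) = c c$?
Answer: $\frac{19}{6} \approx 3.1667$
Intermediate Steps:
$W{\left(c,t \right)} = -3 + \frac{c^{2}}{3}$ ($W{\left(c,t \right)} = -3 + \frac{c c}{3} = -3 + \frac{c^{2}}{3}$)
$P{\left(C,N \right)} = 0$ ($P{\left(C,N \right)} = \frac{1}{2} \cdot 0 = 0$)
$u{\left(d \right)} = \left(2 + d\right) \left(\frac{16}{3} + d\right)$ ($u{\left(d \right)} = \left(d - \left(3 - \frac{5^{2}}{3}\right)\right) \left(d + 2\right) = \left(d + \left(-3 + \frac{1}{3} \cdot 25\right)\right) \left(2 + d\right) = \left(d + \left(-3 + \frac{25}{3}\right)\right) \left(2 + d\right) = \left(d + \frac{16}{3}\right) \left(2 + d\right) = \left(\frac{16}{3} + d\right) \left(2 + d\right) = \left(2 + d\right) \left(\frac{16}{3} + d\right)$)
$l{\left(x,L \right)} = \frac{1}{6}$
$u{\left(1 \right)} l{\left(4,P{\left(-5,6 \right)} \right)} = \left(\frac{32}{3} + 1^{2} + \frac{22}{3} \cdot 1\right) \frac{1}{6} = \left(\frac{32}{3} + 1 + \frac{22}{3}\right) \frac{1}{6} = 19 \cdot \frac{1}{6} = \frac{19}{6}$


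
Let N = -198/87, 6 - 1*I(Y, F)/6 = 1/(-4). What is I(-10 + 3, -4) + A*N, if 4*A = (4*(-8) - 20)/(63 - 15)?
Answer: 8843/232 ≈ 38.116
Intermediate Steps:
A = -13/48 (A = ((4*(-8) - 20)/(63 - 15))/4 = ((-32 - 20)/48)/4 = (-52*1/48)/4 = (¼)*(-13/12) = -13/48 ≈ -0.27083)
I(Y, F) = 75/2 (I(Y, F) = 36 - 6/(-4) = 36 - 6*(-¼) = 36 + 3/2 = 75/2)
N = -66/29 (N = -198*1/87 = -66/29 ≈ -2.2759)
I(-10 + 3, -4) + A*N = 75/2 - 13/48*(-66/29) = 75/2 + 143/232 = 8843/232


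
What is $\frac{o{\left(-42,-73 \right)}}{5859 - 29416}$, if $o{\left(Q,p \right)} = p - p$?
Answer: $0$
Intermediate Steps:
$o{\left(Q,p \right)} = 0$
$\frac{o{\left(-42,-73 \right)}}{5859 - 29416} = \frac{0}{5859 - 29416} = \frac{0}{-23557} = 0 \left(- \frac{1}{23557}\right) = 0$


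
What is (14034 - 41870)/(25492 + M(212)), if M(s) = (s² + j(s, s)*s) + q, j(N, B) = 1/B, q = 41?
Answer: -13918/35239 ≈ -0.39496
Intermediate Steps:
M(s) = 42 + s² (M(s) = (s² + s/s) + 41 = (s² + 1) + 41 = (1 + s²) + 41 = 42 + s²)
(14034 - 41870)/(25492 + M(212)) = (14034 - 41870)/(25492 + (42 + 212²)) = -27836/(25492 + (42 + 44944)) = -27836/(25492 + 44986) = -27836/70478 = -27836*1/70478 = -13918/35239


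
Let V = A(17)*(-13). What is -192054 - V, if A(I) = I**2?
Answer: -188297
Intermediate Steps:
V = -3757 (V = 17**2*(-13) = 289*(-13) = -3757)
-192054 - V = -192054 - 1*(-3757) = -192054 + 3757 = -188297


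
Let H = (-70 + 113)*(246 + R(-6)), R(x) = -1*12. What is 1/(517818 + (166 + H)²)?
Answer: 1/105129802 ≈ 9.5120e-9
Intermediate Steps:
R(x) = -12
H = 10062 (H = (-70 + 113)*(246 - 12) = 43*234 = 10062)
1/(517818 + (166 + H)²) = 1/(517818 + (166 + 10062)²) = 1/(517818 + 10228²) = 1/(517818 + 104611984) = 1/105129802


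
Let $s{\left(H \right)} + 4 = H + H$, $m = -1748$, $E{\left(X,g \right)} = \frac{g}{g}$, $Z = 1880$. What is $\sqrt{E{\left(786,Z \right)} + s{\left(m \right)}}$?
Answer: $i \sqrt{3499} \approx 59.152 i$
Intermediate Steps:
$E{\left(X,g \right)} = 1$
$s{\left(H \right)} = -4 + 2 H$ ($s{\left(H \right)} = -4 + \left(H + H\right) = -4 + 2 H$)
$\sqrt{E{\left(786,Z \right)} + s{\left(m \right)}} = \sqrt{1 + \left(-4 + 2 \left(-1748\right)\right)} = \sqrt{1 - 3500} = \sqrt{-3499} = i \sqrt{3499}$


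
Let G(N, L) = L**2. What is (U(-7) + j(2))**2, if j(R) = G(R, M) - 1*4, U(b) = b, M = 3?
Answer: 4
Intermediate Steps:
j(R) = 5 (j(R) = 3**2 - 1*4 = 9 - 4 = 5)
(U(-7) + j(2))**2 = (-7 + 5)**2 = (-2)**2 = 4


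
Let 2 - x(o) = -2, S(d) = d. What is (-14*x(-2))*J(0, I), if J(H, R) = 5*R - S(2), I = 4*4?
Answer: -4368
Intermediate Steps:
x(o) = 4 (x(o) = 2 - 1*(-2) = 2 + 2 = 4)
I = 16
J(H, R) = -2 + 5*R (J(H, R) = 5*R - 1*2 = 5*R - 2 = -2 + 5*R)
(-14*x(-2))*J(0, I) = (-14*4)*(-2 + 5*16) = -56*(-2 + 80) = -56*78 = -4368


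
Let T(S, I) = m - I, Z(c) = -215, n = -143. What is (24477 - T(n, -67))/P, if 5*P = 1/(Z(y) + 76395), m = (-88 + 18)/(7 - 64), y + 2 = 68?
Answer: 529946170000/57 ≈ 9.2973e+9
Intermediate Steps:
y = 66 (y = -2 + 68 = 66)
m = 70/57 (m = -70/(-57) = -70*(-1/57) = 70/57 ≈ 1.2281)
T(S, I) = 70/57 - I
P = 1/380900 (P = 1/(5*(-215 + 76395)) = (⅕)/76180 = (⅕)*(1/76180) = 1/380900 ≈ 2.6254e-6)
(24477 - T(n, -67))/P = (24477 - (70/57 - 1*(-67)))/(1/380900) = (24477 - (70/57 + 67))*380900 = (24477 - 1*3889/57)*380900 = (24477 - 3889/57)*380900 = (1391300/57)*380900 = 529946170000/57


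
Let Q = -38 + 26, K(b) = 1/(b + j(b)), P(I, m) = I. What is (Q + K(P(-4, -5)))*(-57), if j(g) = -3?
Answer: 4845/7 ≈ 692.14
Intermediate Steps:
K(b) = 1/(-3 + b) (K(b) = 1/(b - 3) = 1/(-3 + b))
Q = -12
(Q + K(P(-4, -5)))*(-57) = (-12 + 1/(-3 - 4))*(-57) = (-12 + 1/(-7))*(-57) = (-12 - 1/7)*(-57) = -85/7*(-57) = 4845/7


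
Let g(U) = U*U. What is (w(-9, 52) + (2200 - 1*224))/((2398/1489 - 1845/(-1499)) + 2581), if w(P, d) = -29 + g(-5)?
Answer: 75888374/99433831 ≈ 0.76320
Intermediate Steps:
g(U) = U**2
w(P, d) = -4 (w(P, d) = -29 + (-5)**2 = -29 + 25 = -4)
(w(-9, 52) + (2200 - 1*224))/((2398/1489 - 1845/(-1499)) + 2581) = (-4 + (2200 - 1*224))/((2398/1489 - 1845/(-1499)) + 2581) = (-4 + (2200 - 224))/((2398*(1/1489) - 1845*(-1/1499)) + 2581) = (-4 + 1976)/((2398/1489 + 1845/1499) + 2581) = 1972/(6341807/2232011 + 2581) = 1972/(5767162198/2232011) = 1972*(2232011/5767162198) = 75888374/99433831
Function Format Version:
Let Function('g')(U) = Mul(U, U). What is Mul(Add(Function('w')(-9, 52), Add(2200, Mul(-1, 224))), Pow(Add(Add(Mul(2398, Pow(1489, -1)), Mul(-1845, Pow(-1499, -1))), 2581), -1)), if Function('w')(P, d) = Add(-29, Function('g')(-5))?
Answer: Rational(75888374, 99433831) ≈ 0.76320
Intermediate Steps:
Function('g')(U) = Pow(U, 2)
Function('w')(P, d) = -4 (Function('w')(P, d) = Add(-29, Pow(-5, 2)) = Add(-29, 25) = -4)
Mul(Add(Function('w')(-9, 52), Add(2200, Mul(-1, 224))), Pow(Add(Add(Mul(2398, Pow(1489, -1)), Mul(-1845, Pow(-1499, -1))), 2581), -1)) = Mul(Add(-4, Add(2200, Mul(-1, 224))), Pow(Add(Add(Mul(2398, Pow(1489, -1)), Mul(-1845, Pow(-1499, -1))), 2581), -1)) = Mul(Add(-4, Add(2200, -224)), Pow(Add(Add(Mul(2398, Rational(1, 1489)), Mul(-1845, Rational(-1, 1499))), 2581), -1)) = Mul(Add(-4, 1976), Pow(Add(Add(Rational(2398, 1489), Rational(1845, 1499)), 2581), -1)) = Mul(1972, Pow(Add(Rational(6341807, 2232011), 2581), -1)) = Mul(1972, Pow(Rational(5767162198, 2232011), -1)) = Mul(1972, Rational(2232011, 5767162198)) = Rational(75888374, 99433831)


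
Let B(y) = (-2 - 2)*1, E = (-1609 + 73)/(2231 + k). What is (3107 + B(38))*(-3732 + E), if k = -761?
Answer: -2837991388/245 ≈ -1.1584e+7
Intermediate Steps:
E = -256/245 (E = (-1609 + 73)/(2231 - 761) = -1536/1470 = -1536*1/1470 = -256/245 ≈ -1.0449)
B(y) = -4 (B(y) = -4*1 = -4)
(3107 + B(38))*(-3732 + E) = (3107 - 4)*(-3732 - 256/245) = 3103*(-914596/245) = -2837991388/245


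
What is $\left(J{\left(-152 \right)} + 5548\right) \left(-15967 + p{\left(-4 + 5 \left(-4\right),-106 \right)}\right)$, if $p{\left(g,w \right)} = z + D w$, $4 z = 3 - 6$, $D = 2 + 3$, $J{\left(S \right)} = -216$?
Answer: $-87966003$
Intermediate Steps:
$D = 5$
$z = - \frac{3}{4}$ ($z = \frac{3 - 6}{4} = \frac{1}{4} \left(-3\right) = - \frac{3}{4} \approx -0.75$)
$p{\left(g,w \right)} = - \frac{3}{4} + 5 w$
$\left(J{\left(-152 \right)} + 5548\right) \left(-15967 + p{\left(-4 + 5 \left(-4\right),-106 \right)}\right) = \left(-216 + 5548\right) \left(-15967 + \left(- \frac{3}{4} + 5 \left(-106\right)\right)\right) = 5332 \left(-15967 - \frac{2123}{4}\right) = 5332 \left(- \frac{65991}{4}\right) = -87966003$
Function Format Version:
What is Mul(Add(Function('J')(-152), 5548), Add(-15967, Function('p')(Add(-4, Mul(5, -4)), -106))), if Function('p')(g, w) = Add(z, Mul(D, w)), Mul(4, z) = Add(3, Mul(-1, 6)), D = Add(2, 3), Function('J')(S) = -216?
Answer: -87966003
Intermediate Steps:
D = 5
z = Rational(-3, 4) (z = Mul(Rational(1, 4), Add(3, Mul(-1, 6))) = Mul(Rational(1, 4), Add(3, -6)) = Mul(Rational(1, 4), -3) = Rational(-3, 4) ≈ -0.75000)
Function('p')(g, w) = Add(Rational(-3, 4), Mul(5, w))
Mul(Add(Function('J')(-152), 5548), Add(-15967, Function('p')(Add(-4, Mul(5, -4)), -106))) = Mul(Add(-216, 5548), Add(-15967, Add(Rational(-3, 4), Mul(5, -106)))) = Mul(5332, Add(-15967, Add(Rational(-3, 4), -530))) = Mul(5332, Add(-15967, Rational(-2123, 4))) = Mul(5332, Rational(-65991, 4)) = -87966003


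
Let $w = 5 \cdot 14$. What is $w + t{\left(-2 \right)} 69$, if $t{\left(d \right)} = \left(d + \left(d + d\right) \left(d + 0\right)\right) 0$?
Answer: $70$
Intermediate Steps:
$t{\left(d \right)} = 0$ ($t{\left(d \right)} = \left(d + 2 d d\right) 0 = \left(d + 2 d^{2}\right) 0 = 0$)
$w = 70$
$w + t{\left(-2 \right)} 69 = 70 + 0 \cdot 69 = 70 + 0 = 70$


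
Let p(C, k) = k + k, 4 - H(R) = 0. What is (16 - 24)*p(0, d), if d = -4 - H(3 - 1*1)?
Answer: 128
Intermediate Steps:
H(R) = 4 (H(R) = 4 - 1*0 = 4 + 0 = 4)
d = -8 (d = -4 - 1*4 = -4 - 4 = -8)
p(C, k) = 2*k
(16 - 24)*p(0, d) = (16 - 24)*(2*(-8)) = -8*(-16) = 128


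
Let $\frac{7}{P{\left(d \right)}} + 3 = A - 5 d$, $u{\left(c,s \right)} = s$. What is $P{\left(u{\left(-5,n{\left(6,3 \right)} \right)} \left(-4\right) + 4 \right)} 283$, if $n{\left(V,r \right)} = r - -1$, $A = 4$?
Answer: $\frac{1981}{61} \approx 32.475$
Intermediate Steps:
$n{\left(V,r \right)} = 1 + r$ ($n{\left(V,r \right)} = r + 1 = 1 + r$)
$P{\left(d \right)} = \frac{7}{1 - 5 d}$ ($P{\left(d \right)} = \frac{7}{-3 - \left(-4 + 5 d\right)} = \frac{7}{1 - 5 d}$)
$P{\left(u{\left(-5,n{\left(6,3 \right)} \right)} \left(-4\right) + 4 \right)} 283 = - \frac{7}{-1 + 5 \left(\left(1 + 3\right) \left(-4\right) + 4\right)} 283 = - \frac{7}{-1 + 5 \left(4 \left(-4\right) + 4\right)} 283 = - \frac{7}{-1 + 5 \left(-16 + 4\right)} 283 = - \frac{7}{-1 + 5 \left(-12\right)} 283 = - \frac{7}{-1 - 60} \cdot 283 = - \frac{7}{-61} \cdot 283 = \left(-7\right) \left(- \frac{1}{61}\right) 283 = \frac{7}{61} \cdot 283 = \frac{1981}{61}$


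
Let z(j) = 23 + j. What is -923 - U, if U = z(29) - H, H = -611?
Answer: -1586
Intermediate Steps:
U = 663 (U = (23 + 29) - 1*(-611) = 52 + 611 = 663)
-923 - U = -923 - 1*663 = -923 - 663 = -1586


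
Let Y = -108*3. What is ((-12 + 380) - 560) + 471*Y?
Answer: -152796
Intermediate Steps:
Y = -324
((-12 + 380) - 560) + 471*Y = ((-12 + 380) - 560) + 471*(-324) = (368 - 560) - 152604 = -192 - 152604 = -152796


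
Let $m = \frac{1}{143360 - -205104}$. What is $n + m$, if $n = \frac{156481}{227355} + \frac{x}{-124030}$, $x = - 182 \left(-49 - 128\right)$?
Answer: $\frac{421098023747009}{982628080826160} \approx 0.42854$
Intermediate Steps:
$x = 32214$ ($x = \left(-182\right) \left(-177\right) = 32214$)
$m = \frac{1}{348464}$ ($m = \frac{1}{143360 + \left(-343 + 205447\right)} = \frac{1}{143360 + 205104} = \frac{1}{348464} \approx 2.8697 \cdot 10^{-6}$)
$n = \frac{1208432446}{2819884065}$ ($n = \frac{156481}{227355} + \frac{32214}{-124030} = 156481 \cdot \frac{1}{227355} + 32214 \left(- \frac{1}{124030}\right) = \frac{156481}{227355} - \frac{16107}{62015} = \frac{1208432446}{2819884065} \approx 0.42854$)
$n + m = \frac{1208432446}{2819884065} + \frac{1}{348464} = \frac{421098023747009}{982628080826160}$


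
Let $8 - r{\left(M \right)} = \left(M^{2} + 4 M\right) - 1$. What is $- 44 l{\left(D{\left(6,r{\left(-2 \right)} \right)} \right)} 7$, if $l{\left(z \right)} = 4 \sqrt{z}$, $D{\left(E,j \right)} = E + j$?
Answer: $- 1232 \sqrt{19} \approx -5370.2$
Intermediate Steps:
$r{\left(M \right)} = 9 - M^{2} - 4 M$ ($r{\left(M \right)} = 8 - \left(\left(M^{2} + 4 M\right) - 1\right) = 8 - \left(-1 + M^{2} + 4 M\right) = 9 - M^{2} - 4 M$)
$- 44 l{\left(D{\left(6,r{\left(-2 \right)} \right)} \right)} 7 = - 44 \cdot 4 \sqrt{6 - -13} \cdot 7 = - 44 \cdot 4 \sqrt{6 + \left(9 - 4 + 8\right)} 7 = - 44 \cdot 4 \sqrt{6 + 13} \cdot 7 = - 44 \cdot 4 \sqrt{19} \cdot 7 = - 176 \sqrt{19} \cdot 7 = - 1232 \sqrt{19}$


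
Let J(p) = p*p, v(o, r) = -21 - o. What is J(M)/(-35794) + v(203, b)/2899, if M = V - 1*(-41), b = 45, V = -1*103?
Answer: -9580806/51883403 ≈ -0.18466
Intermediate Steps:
V = -103
M = -62 (M = -103 - 1*(-41) = -103 + 41 = -62)
J(p) = p²
J(M)/(-35794) + v(203, b)/2899 = (-62)²/(-35794) + (-21 - 1*203)/2899 = 3844*(-1/35794) + (-21 - 203)*(1/2899) = -1922/17897 - 224*1/2899 = -1922/17897 - 224/2899 = -9580806/51883403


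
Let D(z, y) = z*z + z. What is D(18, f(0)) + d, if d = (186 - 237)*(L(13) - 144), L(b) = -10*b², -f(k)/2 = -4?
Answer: 93876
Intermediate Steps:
f(k) = 8 (f(k) = -2*(-4) = 8)
D(z, y) = z + z² (D(z, y) = z² + z = z + z²)
d = 93534 (d = (186 - 237)*(-10*13² - 144) = -51*(-10*169 - 144) = -51*(-1690 - 144) = -51*(-1834) = 93534)
D(18, f(0)) + d = 18*(1 + 18) + 93534 = 18*19 + 93534 = 342 + 93534 = 93876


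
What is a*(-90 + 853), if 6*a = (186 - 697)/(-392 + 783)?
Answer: -389893/2346 ≈ -166.19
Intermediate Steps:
a = -511/2346 (a = ((186 - 697)/(-392 + 783))/6 = (-511/391)/6 = (-511*1/391)/6 = (1/6)*(-511/391) = -511/2346 ≈ -0.21782)
a*(-90 + 853) = -511*(-90 + 853)/2346 = -511/2346*763 = -389893/2346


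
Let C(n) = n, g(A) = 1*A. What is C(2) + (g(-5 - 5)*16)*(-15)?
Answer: 2402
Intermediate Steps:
g(A) = A
C(2) + (g(-5 - 5)*16)*(-15) = 2 + ((-5 - 5)*16)*(-15) = 2 - 10*16*(-15) = 2 - 160*(-15) = 2 + 2400 = 2402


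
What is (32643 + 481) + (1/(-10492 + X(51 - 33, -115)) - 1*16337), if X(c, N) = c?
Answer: 175827037/10474 ≈ 16787.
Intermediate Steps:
(32643 + 481) + (1/(-10492 + X(51 - 33, -115)) - 1*16337) = (32643 + 481) + (1/(-10492 + (51 - 33)) - 1*16337) = 33124 + (1/(-10492 + 18) - 16337) = 33124 + (1/(-10474) - 16337) = 33124 + (-1/10474 - 16337) = 33124 - 171113739/10474 = 175827037/10474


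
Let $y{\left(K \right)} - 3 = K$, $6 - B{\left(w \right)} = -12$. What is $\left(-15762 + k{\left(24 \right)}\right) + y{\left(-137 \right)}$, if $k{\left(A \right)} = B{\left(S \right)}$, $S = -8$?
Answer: $-15878$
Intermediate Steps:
$B{\left(w \right)} = 18$ ($B{\left(w \right)} = 6 - -12 = 6 + 12 = 18$)
$k{\left(A \right)} = 18$
$y{\left(K \right)} = 3 + K$
$\left(-15762 + k{\left(24 \right)}\right) + y{\left(-137 \right)} = \left(-15762 + 18\right) + \left(3 - 137\right) = -15744 - 134 = -15878$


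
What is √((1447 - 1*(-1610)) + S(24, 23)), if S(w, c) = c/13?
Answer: 2*√129233/13 ≈ 55.306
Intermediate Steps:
S(w, c) = c/13 (S(w, c) = c*(1/13) = c/13)
√((1447 - 1*(-1610)) + S(24, 23)) = √((1447 - 1*(-1610)) + (1/13)*23) = √((1447 + 1610) + 23/13) = √(3057 + 23/13) = √(39764/13) = 2*√129233/13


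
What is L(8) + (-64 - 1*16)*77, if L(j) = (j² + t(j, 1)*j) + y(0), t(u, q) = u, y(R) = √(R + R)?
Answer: -6032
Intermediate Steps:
y(R) = √2*√R (y(R) = √(2*R) = √2*√R)
L(j) = 2*j² (L(j) = (j² + j*j) + √2*√0 = (j² + j²) + √2*0 = 2*j² + 0 = 2*j²)
L(8) + (-64 - 1*16)*77 = 2*8² + (-64 - 1*16)*77 = 2*64 + (-64 - 16)*77 = 128 - 80*77 = 128 - 6160 = -6032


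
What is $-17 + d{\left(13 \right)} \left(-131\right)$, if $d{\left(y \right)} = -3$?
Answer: $376$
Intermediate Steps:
$-17 + d{\left(13 \right)} \left(-131\right) = -17 - -393 = -17 + 393 = 376$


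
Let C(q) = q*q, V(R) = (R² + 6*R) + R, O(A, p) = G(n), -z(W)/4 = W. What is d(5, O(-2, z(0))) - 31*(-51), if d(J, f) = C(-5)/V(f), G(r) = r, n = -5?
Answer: 3157/2 ≈ 1578.5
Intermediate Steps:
z(W) = -4*W
O(A, p) = -5
V(R) = R² + 7*R
C(q) = q²
d(J, f) = 25/(f*(7 + f)) (d(J, f) = (-5)²/((f*(7 + f))) = 25*(1/(f*(7 + f))) = 25/(f*(7 + f)))
d(5, O(-2, z(0))) - 31*(-51) = 25/(-5*(7 - 5)) - 31*(-51) = 25*(-⅕)/2 + 1581 = 25*(-⅕)*(½) + 1581 = -5/2 + 1581 = 3157/2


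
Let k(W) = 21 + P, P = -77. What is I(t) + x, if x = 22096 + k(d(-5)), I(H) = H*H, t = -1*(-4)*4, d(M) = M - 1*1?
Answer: 22296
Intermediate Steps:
d(M) = -1 + M (d(M) = M - 1 = -1 + M)
k(W) = -56 (k(W) = 21 - 77 = -56)
t = 16 (t = 4*4 = 16)
I(H) = H**2
x = 22040 (x = 22096 - 56 = 22040)
I(t) + x = 16**2 + 22040 = 256 + 22040 = 22296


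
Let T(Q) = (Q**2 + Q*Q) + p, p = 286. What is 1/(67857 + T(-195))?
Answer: 1/144193 ≈ 6.9352e-6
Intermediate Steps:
T(Q) = 286 + 2*Q**2 (T(Q) = (Q**2 + Q*Q) + 286 = (Q**2 + Q**2) + 286 = 2*Q**2 + 286 = 286 + 2*Q**2)
1/(67857 + T(-195)) = 1/(67857 + (286 + 2*(-195)**2)) = 1/(67857 + (286 + 2*38025)) = 1/(67857 + (286 + 76050)) = 1/(67857 + 76336) = 1/144193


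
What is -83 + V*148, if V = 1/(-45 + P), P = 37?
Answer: -203/2 ≈ -101.50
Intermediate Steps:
V = -⅛ (V = 1/(-45 + 37) = 1/(-8) = -⅛ ≈ -0.12500)
-83 + V*148 = -83 - ⅛*148 = -83 - 37/2 = -203/2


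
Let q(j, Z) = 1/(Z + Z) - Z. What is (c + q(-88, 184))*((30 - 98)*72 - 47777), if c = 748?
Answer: -10932439169/368 ≈ -2.9708e+7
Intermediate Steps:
q(j, Z) = 1/(2*Z) - Z
(c + q(-88, 184))*((30 - 98)*72 - 47777) = (748 + ((½)/184 - 1*184))*((30 - 98)*72 - 47777) = (748 + ((½)*(1/184) - 184))*(-68*72 - 47777) = (748 + (1/368 - 184))*(-4896 - 47777) = (748 - 67711/368)*(-52673) = (207553/368)*(-52673) = -10932439169/368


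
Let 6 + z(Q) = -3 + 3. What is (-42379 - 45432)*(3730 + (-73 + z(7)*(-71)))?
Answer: -358532313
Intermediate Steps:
z(Q) = -6 (z(Q) = -6 + (-3 + 3) = -6 + 0 = -6)
(-42379 - 45432)*(3730 + (-73 + z(7)*(-71))) = (-42379 - 45432)*(3730 + (-73 - 6*(-71))) = -87811*(3730 + (-73 + 426)) = -87811*(3730 + 353) = -87811*4083 = -358532313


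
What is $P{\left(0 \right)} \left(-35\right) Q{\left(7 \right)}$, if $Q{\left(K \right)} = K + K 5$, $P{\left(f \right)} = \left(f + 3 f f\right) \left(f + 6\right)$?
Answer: $0$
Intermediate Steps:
$P{\left(f \right)} = \left(6 + f\right) \left(f + 3 f^{2}\right)$ ($P{\left(f \right)} = \left(f + 3 f^{2}\right) \left(6 + f\right) = \left(6 + f\right) \left(f + 3 f^{2}\right)$)
$Q{\left(K \right)} = 6 K$ ($Q{\left(K \right)} = K + 5 K = 6 K$)
$P{\left(0 \right)} \left(-35\right) Q{\left(7 \right)} = 0 \left(6 + 3 \cdot 0^{2} + 19 \cdot 0\right) \left(-35\right) 6 \cdot 7 = 0 \left(6 + 3 \cdot 0 + 0\right) \left(-35\right) 42 = 0 \left(6 + 0 + 0\right) \left(-35\right) 42 = 0 \cdot 6 \left(-35\right) 42 = 0 \left(-35\right) 42 = 0 \cdot 42 = 0$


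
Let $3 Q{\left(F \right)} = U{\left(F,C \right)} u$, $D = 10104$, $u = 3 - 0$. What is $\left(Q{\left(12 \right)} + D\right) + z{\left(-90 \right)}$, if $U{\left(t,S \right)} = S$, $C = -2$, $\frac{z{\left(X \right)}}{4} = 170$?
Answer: $10782$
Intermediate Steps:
$z{\left(X \right)} = 680$ ($z{\left(X \right)} = 4 \cdot 170 = 680$)
$u = 3$ ($u = 3 + 0 = 3$)
$Q{\left(F \right)} = -2$ ($Q{\left(F \right)} = \frac{\left(-2\right) 3}{3} = \frac{1}{3} \left(-6\right) = -2$)
$\left(Q{\left(12 \right)} + D\right) + z{\left(-90 \right)} = \left(-2 + 10104\right) + 680 = 10102 + 680 = 10782$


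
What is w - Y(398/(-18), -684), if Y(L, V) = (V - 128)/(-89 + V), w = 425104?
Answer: 328604580/773 ≈ 4.2510e+5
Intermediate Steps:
Y(L, V) = (-128 + V)/(-89 + V)
w - Y(398/(-18), -684) = 425104 - (-128 - 684)/(-89 - 684) = 425104 - (-812)/(-773) = 425104 - (-1)*(-812)/773 = 425104 - 1*812/773 = 425104 - 812/773 = 328604580/773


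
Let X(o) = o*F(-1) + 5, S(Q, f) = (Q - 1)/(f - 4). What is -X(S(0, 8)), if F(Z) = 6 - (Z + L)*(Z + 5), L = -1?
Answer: -3/2 ≈ -1.5000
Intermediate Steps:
F(Z) = 6 - (-1 + Z)*(5 + Z) (F(Z) = 6 - (Z - 1)*(Z + 5) = 6 - (-1 + Z)*(5 + Z))
S(Q, f) = (-1 + Q)/(-4 + f)
X(o) = 5 + 14*o (X(o) = o*(11 - 1*(-1)² - 4*(-1)) + 5 = o*(11 - 1*1 + 4) + 5 = o*(11 - 1 + 4) + 5 = o*14 + 5 = 14*o + 5 = 5 + 14*o)
-X(S(0, 8)) = -(5 + 14*((-1 + 0)/(-4 + 8))) = -(5 + 14*(-1/4)) = -(5 + 14*((¼)*(-1))) = -(5 + 14*(-¼)) = -(5 - 7/2) = -1*3/2 = -3/2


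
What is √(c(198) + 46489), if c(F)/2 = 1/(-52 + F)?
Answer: √247739954/73 ≈ 215.61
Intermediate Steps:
c(F) = 2/(-52 + F)
√(c(198) + 46489) = √(2/(-52 + 198) + 46489) = √(2/146 + 46489) = √(2*(1/146) + 46489) = √(1/73 + 46489) = √(3393698/73) = √247739954/73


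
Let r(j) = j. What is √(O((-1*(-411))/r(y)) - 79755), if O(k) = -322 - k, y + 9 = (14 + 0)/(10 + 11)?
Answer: 2*I*√500173/5 ≈ 282.89*I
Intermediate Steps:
y = -25/3 (y = -9 + (14 + 0)/(10 + 11) = -9 + 14/21 = -9 + 14*(1/21) = -9 + ⅔ = -25/3 ≈ -8.3333)
√(O((-1*(-411))/r(y)) - 79755) = √((-322 - (-1*(-411))/(-25/3)) - 79755) = √((-322 - 411*(-3)/25) - 79755) = √((-322 - 1*(-1233/25)) - 79755) = √((-322 + 1233/25) - 79755) = √(-6817/25 - 79755) = √(-2000692/25) = 2*I*√500173/5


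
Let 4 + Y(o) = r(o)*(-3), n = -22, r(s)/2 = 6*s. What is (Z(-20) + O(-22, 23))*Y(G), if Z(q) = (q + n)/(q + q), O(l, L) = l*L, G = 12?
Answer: 1100791/5 ≈ 2.2016e+5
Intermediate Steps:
r(s) = 12*s (r(s) = 2*(6*s) = 12*s)
O(l, L) = L*l
Z(q) = (-22 + q)/(2*q) (Z(q) = (q - 22)/(q + q) = (-22 + q)/((2*q)) = (-22 + q)*(1/(2*q)) = (-22 + q)/(2*q))
Y(o) = -4 - 36*o (Y(o) = -4 + (12*o)*(-3) = -4 - 36*o)
(Z(-20) + O(-22, 23))*Y(G) = ((½)*(-22 - 20)/(-20) + 23*(-22))*(-4 - 36*12) = ((½)*(-1/20)*(-42) - 506)*(-4 - 432) = (21/20 - 506)*(-436) = -10099/20*(-436) = 1100791/5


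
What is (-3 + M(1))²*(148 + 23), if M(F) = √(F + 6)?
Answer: 2736 - 1026*√7 ≈ 21.459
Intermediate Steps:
M(F) = √(6 + F)
(-3 + M(1))²*(148 + 23) = (-3 + √(6 + 1))²*(148 + 23) = (-3 + √7)²*171 = 171*(-3 + √7)²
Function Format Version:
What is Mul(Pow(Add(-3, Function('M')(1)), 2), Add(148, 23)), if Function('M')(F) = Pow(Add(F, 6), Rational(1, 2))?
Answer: Add(2736, Mul(-1026, Pow(7, Rational(1, 2)))) ≈ 21.459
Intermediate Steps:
Function('M')(F) = Pow(Add(6, F), Rational(1, 2))
Mul(Pow(Add(-3, Function('M')(1)), 2), Add(148, 23)) = Mul(Pow(Add(-3, Pow(Add(6, 1), Rational(1, 2))), 2), Add(148, 23)) = Mul(Pow(Add(-3, Pow(7, Rational(1, 2))), 2), 171) = Mul(171, Pow(Add(-3, Pow(7, Rational(1, 2))), 2))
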